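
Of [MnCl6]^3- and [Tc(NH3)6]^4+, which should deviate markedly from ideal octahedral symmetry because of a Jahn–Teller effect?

[MnCl6]^3-: Each chloride is −1; balancing the −3 overall charge requires Mn(III). Manganese is a group-7 element; Mn(III) is therefore d⁴. Chloride is a weak-field ligand for a first-row metal, so the complex is high-spin. The t₂g³e_g¹ (high-spin) configuration has an unevenly filled e_g set; the Jahn–Teller theorem predicts a tetragonal distortion (typically axial elongation) to lift the degeneracy.
[Tc(NH3)6]^4+: Ammonia is neutral; balancing the +4 overall charge requires Tc(IV). Technetium is a group-7 element; Tc(IV) is therefore d³. The d³ configuration leaves the e_g set evenly filled (or empty) — no strong Jahn–Teller driving force.

[MnCl6]^3-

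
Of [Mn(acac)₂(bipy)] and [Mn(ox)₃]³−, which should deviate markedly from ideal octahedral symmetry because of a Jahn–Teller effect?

[Mn(ox)₃]³−

[Mn(acac)₂(bipy)]: Each acetylacetonate is −1; 2,2′-bipyridine is neutral; balancing the 0 overall charge requires Mn(II). Manganese is a group-7 element; Mn(II) is therefore d⁵. Acetylacetonate is a weak-field ligand for a first-row metal, so the complex is high-spin. The d⁵ configuration leaves the e_g set evenly filled (or empty) — no strong Jahn–Teller driving force.
[Mn(ox)₃]³−: Ligand charges: each oxalate is −2. With an overall charge of −3 the manganese centre must be in the +3 oxidation state. Mn sits in group 7, so the d-electron count is 7 − 3 = 4. Oxalate is a weak-field ligand for a first-row metal, so the complex is high-spin. The t₂g³e_g¹ (high-spin) configuration has an unevenly filled e_g set; the Jahn–Teller theorem predicts a tetragonal distortion (typically axial elongation) to lift the degeneracy.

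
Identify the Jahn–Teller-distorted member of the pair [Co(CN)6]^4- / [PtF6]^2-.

[Co(CN)6]^4-

[Co(CN)6]^4-: Summing ligand charges against the −4 overall charge gives an oxidation state of +2 for cobalt. Co sits in group 9, so the d-electron count is 9 − 2 = 7. Cyanide is a strong-field ligand (high in the spectrochemical series) for a first-row metal, so the complex is low-spin. The t₂g⁶e_g¹ (low-spin) configuration has an unevenly filled e_g set; the Jahn–Teller theorem predicts a tetragonal distortion (typically axial elongation) to lift the degeneracy.
[PtF6]^2-: Each fluoride is −1; balancing the −2 overall charge requires Pt(IV). Group 10 minus oxidation state 4 gives a d⁶ configuration. A 5d ion has a large Δₒ and is invariably low-spin. The d⁶ configuration leaves the e_g set evenly filled (or empty) — no strong Jahn–Teller driving force.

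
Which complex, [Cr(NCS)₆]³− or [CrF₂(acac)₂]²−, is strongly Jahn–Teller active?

[Cr(NCS)₆]³−: Ligand charges: each isothiocyanate is −1. With an overall charge of −3 the chromium centre must be in the +3 oxidation state. Cr sits in group 6, so the d-electron count is 6 − 3 = 3. The d³ configuration leaves the e_g set evenly filled (or empty) — no strong Jahn–Teller driving force.
[CrF₂(acac)₂]²−: Summing ligand charges against the −2 overall charge gives an oxidation state of +2 for chromium. Group 6 minus oxidation state 2 gives a d⁴ configuration. Acetylacetonate and fluoride are weak-field ligands for a first-row metal, so the complex is high-spin. The t₂g³e_g¹ (high-spin) configuration has an unevenly filled e_g set; the Jahn–Teller theorem predicts a tetragonal distortion (typically axial elongation) to lift the degeneracy.

[CrF₂(acac)₂]²−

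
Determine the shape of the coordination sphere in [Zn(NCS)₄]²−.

tetrahedral

Each isothiocyanate is −1; balancing the −2 overall charge requires Zn(II).
Group 12 minus oxidation state 2 gives a d¹⁰ configuration.
Coordination number: 4.
A d¹⁰ ion has no crystal-field stabilisation preference between square planar and tetrahedral, so four ligands adopt the sterically favoured tetrahedral geometry.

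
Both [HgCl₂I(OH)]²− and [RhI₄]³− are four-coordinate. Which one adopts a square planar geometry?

[RhI₄]³−

For [HgCl₂I(OH)]²−: Each chloride is −1; each iodide is −1; each hydroxide is −1; balancing the −2 overall charge requires Hg(II). Hg sits in group 12, so the d-electron count is 12 − 2 = 10. A d¹⁰ ion has no crystal-field stabilisation preference between square planar and tetrahedral, so four ligands adopt the sterically favoured tetrahedral geometry. → tetrahedral.
For [RhI₄]³−: Each iodide is −1; balancing the −3 overall charge requires Rh(I). Group 9 minus oxidation state 1 gives a d⁸ configuration. A 4d d⁸ ion has a large crystal-field splitting; square planar leaves the high-energy d_{x²−y²} orbital empty and maximises CFSE. → square planar.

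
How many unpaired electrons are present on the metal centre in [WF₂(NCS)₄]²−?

Each fluoride is −1; each isothiocyanate is −1; balancing the −2 overall charge requires W(IV).
Tungsten is a group-6 element; W(IV) is therefore d².
In an octahedral field the d² configuration is t₂g²e_g⁰ (only one arrangement possible), giving 2 unpaired electrons.

2 unpaired electrons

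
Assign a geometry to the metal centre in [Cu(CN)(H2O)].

linear

Ligand charges: each cyanide is −1; water is neutral. With an overall charge of 0 the copper centre must be in the +1 oxidation state.
Group 11 minus oxidation state 1 gives a d¹⁰ configuration.
With 2 monodentate ligands the coordination number is 2.
A d¹⁰ ion with only two ligands adopts a linear arrangement (sp hybridisation; no CFSE preference).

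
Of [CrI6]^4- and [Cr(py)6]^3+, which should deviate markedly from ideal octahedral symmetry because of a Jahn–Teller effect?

[CrI6]^4-: Summing ligand charges against the −4 overall charge gives an oxidation state of +2 for chromium. Cr sits in group 6, so the d-electron count is 6 − 2 = 4. Iodide is a weak-field ligand for a first-row metal, so the complex is high-spin. The t₂g³e_g¹ (high-spin) configuration has an unevenly filled e_g set; the Jahn–Teller theorem predicts a tetragonal distortion (typically axial elongation) to lift the degeneracy.
[Cr(py)6]^3+: Ligand charges: pyridine is neutral. With an overall charge of +3 the chromium centre must be in the +3 oxidation state. Cr sits in group 6, so the d-electron count is 6 − 3 = 3. The d³ configuration leaves the e_g set evenly filled (or empty) — no strong Jahn–Teller driving force.

[CrI6]^4-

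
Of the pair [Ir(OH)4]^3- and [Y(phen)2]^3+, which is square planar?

[Ir(OH)4]^3-

For [Ir(OH)4]^3-: Ligand charges: each hydroxide is −1. With an overall charge of −3 the iridium centre must be in the +1 oxidation state. Iridium is a group-9 element; Ir(I) is therefore d⁸. A 5d d⁸ ion has a large crystal-field splitting; square planar leaves the high-energy d_{x²−y²} orbital empty and maximises CFSE. → square planar.
For [Y(phen)2]^3+: Summing ligand charges against the +3 overall charge gives an oxidation state of +3 for yttrium. Yttrium is a group-3 element; Y(III) is therefore d⁰. A d⁰ ion has no crystal-field stabilisation preference between square planar and tetrahedral, so four ligands adopt the sterically favoured tetrahedral geometry. → tetrahedral.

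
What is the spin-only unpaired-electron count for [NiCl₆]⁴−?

2

Ligand charges: each chloride is −1. With an overall charge of −4 the nickel centre must be in the +2 oxidation state.
Group 10 minus oxidation state 2 gives a d⁸ configuration.
In an octahedral field the d⁸ configuration is t₂g⁶e_g² (only one arrangement possible), giving 2 unpaired electrons.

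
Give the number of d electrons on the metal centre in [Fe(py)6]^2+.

d6

Summing ligand charges against the +2 overall charge gives an oxidation state of +2 for iron.
Group 8 minus oxidation state 2 gives a d⁶ configuration.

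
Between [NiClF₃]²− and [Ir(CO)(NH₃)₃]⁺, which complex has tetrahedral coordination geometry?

For [NiClF₃]²−: Each chloride is −1; each fluoride is −1; balancing the −2 overall charge requires Ni(II). Ni sits in group 10, so the d-electron count is 10 − 2 = 8. Chloride and fluoride are weak-field ligands. With weak-field ligands the CFSE gain from square planar is small, so a 3d d⁸ ion takes the sterically preferred tetrahedral geometry. → tetrahedral.
For [Ir(CO)(NH₃)₃]⁺: Carbonyl is neutral; ammonia is neutral; balancing the +1 overall charge requires Ir(I). Iridium is a group-9 element; Ir(I) is therefore d⁸. A 5d d⁸ ion has a large crystal-field splitting; square planar leaves the high-energy d_{x²−y²} orbital empty and maximises CFSE. → square planar.

[NiClF₃]²−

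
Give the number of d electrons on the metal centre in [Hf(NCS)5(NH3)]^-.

Ligand charges: each isothiocyanate is −1; ammonia is neutral. With an overall charge of −1 the hafnium centre must be in the +4 oxidation state.
Group 4 minus oxidation state 4 gives a d⁰ configuration.

d0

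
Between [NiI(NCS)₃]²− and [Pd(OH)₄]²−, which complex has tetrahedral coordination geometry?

[NiI(NCS)₃]²−

For [NiI(NCS)₃]²−: Ligand charges: each iodide is −1; each isothiocyanate is −1. With an overall charge of −2 the nickel centre must be in the +2 oxidation state. Group 10 minus oxidation state 2 gives a d⁸ configuration. Iodide and isothiocyanate are weak-field ligands. With weak-field ligands the CFSE gain from square planar is small, so a 3d d⁸ ion takes the sterically preferred tetrahedral geometry. → tetrahedral.
For [Pd(OH)₄]²−: Summing ligand charges against the −2 overall charge gives an oxidation state of +2 for palladium. Pd sits in group 10, so the d-electron count is 10 − 2 = 8. A 4d d⁸ ion has a large crystal-field splitting; square planar leaves the high-energy d_{x²−y²} orbital empty and maximises CFSE. → square planar.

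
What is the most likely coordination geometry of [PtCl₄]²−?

square planar

Each chloride is −1; balancing the −2 overall charge requires Pt(II).
Group 10 minus oxidation state 2 gives a d⁸ configuration.
With 4 monodentate ligands the coordination number is 4.
A 5d d⁸ ion has a large crystal-field splitting; square planar leaves the high-energy d_{x²−y²} orbital empty and maximises CFSE.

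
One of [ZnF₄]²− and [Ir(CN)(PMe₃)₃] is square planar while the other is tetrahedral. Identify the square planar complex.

For [ZnF₄]²−: Ligand charges: each fluoride is −1. With an overall charge of −2 the zinc centre must be in the +2 oxidation state. Zinc is a group-12 element; Zn(II) is therefore d¹⁰. A d¹⁰ ion has no crystal-field stabilisation preference between square planar and tetrahedral, so four ligands adopt the sterically favoured tetrahedral geometry. → tetrahedral.
For [Ir(CN)(PMe₃)₃]: Summing ligand charges against the 0 overall charge gives an oxidation state of +1 for iridium. Iridium is a group-9 element; Ir(I) is therefore d⁸. A 5d d⁸ ion has a large crystal-field splitting; square planar leaves the high-energy d_{x²−y²} orbital empty and maximises CFSE. → square planar.

[Ir(CN)(PMe₃)₃]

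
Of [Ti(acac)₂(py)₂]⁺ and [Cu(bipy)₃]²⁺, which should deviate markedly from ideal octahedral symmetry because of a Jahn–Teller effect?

[Cu(bipy)₃]²⁺

[Ti(acac)₂(py)₂]⁺: Summing ligand charges against the +1 overall charge gives an oxidation state of +3 for titanium. Group 4 minus oxidation state 3 gives a d¹ configuration. The d¹ configuration leaves the e_g set evenly filled (or empty) — no strong Jahn–Teller driving force.
[Cu(bipy)₃]²⁺: 2,2′-bipyridine is neutral; balancing the +2 overall charge requires Cu(II). Group 11 minus oxidation state 2 gives a d⁹ configuration. The t₂g⁶e_g³ configuration has an unevenly filled e_g set; the Jahn–Teller theorem predicts a tetragonal distortion (typically axial elongation) to lift the degeneracy.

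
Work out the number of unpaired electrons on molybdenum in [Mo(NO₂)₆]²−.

2 unpaired electrons

Ligand charges: each nitro (N-bound nitrite) is −1. With an overall charge of −2 the molybdenum centre must be in the +4 oxidation state.
Mo sits in group 6, so the d-electron count is 6 − 4 = 2.
In an octahedral field the d² configuration is t₂g²e_g⁰ (only one arrangement possible), giving 2 unpaired electrons.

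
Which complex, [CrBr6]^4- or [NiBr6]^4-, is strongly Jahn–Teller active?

[CrBr6]^4-: Summing ligand charges against the −4 overall charge gives an oxidation state of +2 for chromium. Chromium is a group-6 element; Cr(II) is therefore d⁴. Bromide is a weak-field ligand for a first-row metal, so the complex is high-spin. The t₂g³e_g¹ (high-spin) configuration has an unevenly filled e_g set; the Jahn–Teller theorem predicts a tetragonal distortion (typically axial elongation) to lift the degeneracy.
[NiBr6]^4-: Ligand charges: each bromide is −1. With an overall charge of −4 the nickel centre must be in the +2 oxidation state. Ni sits in group 10, so the d-electron count is 10 − 2 = 8. The d⁸ configuration leaves the e_g set evenly filled (or empty) — no strong Jahn–Teller driving force.

[CrBr6]^4-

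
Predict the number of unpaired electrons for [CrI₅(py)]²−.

Each iodide is −1; pyridine is neutral; balancing the −2 overall charge requires Cr(III).
Chromium is a group-6 element; Cr(III) is therefore d³.
In an octahedral field the d³ configuration is t₂g³e_g⁰ (only one arrangement possible), giving 3 unpaired electrons.

3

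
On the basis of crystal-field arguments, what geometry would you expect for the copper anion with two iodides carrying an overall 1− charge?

Ligand charges: each iodide is −1. With an overall charge of −1 the copper centre must be in the +1 oxidation state.
Copper is a group-11 element; Cu(I) is therefore d¹⁰.
Coordination number: 2.
A d¹⁰ ion with only two ligands adopts a linear arrangement (sp hybridisation; no CFSE preference).

linear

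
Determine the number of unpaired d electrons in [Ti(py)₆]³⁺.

Ligand charges: pyridine is neutral. With an overall charge of +3 the titanium centre must be in the +3 oxidation state.
Group 4 minus oxidation state 3 gives a d¹ configuration.
In an octahedral field the d¹ configuration is t₂g¹e_g⁰ (only one arrangement possible), giving 1 unpaired electron.

1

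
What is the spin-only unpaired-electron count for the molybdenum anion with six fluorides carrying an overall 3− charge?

Each fluoride is −1; balancing the −3 overall charge requires Mo(III).
Group 6 minus oxidation state 3 gives a d³ configuration.
In an octahedral field the d³ configuration is t₂g³e_g⁰ (only one arrangement possible), giving 3 unpaired electrons.

3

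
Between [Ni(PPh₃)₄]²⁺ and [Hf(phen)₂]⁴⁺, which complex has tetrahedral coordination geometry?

[Hf(phen)₂]⁴⁺

For [Ni(PPh₃)₄]²⁺: Summing ligand charges against the +2 overall charge gives an oxidation state of +2 for nickel. Group 10 minus oxidation state 2 gives a d⁸ configuration. Triphenylphosphine is a strong-field ligand (high in the spectrochemical series). A 3d d⁸ ion with strong-field ligands gains enough CFSE to favour square planar over tetrahedral. → square planar.
For [Hf(phen)₂]⁴⁺: 1,10-phenanthroline is neutral; balancing the +4 overall charge requires Hf(IV). Hf sits in group 4, so the d-electron count is 4 − 4 = 0. A d⁰ ion has no crystal-field stabilisation preference between square planar and tetrahedral, so four ligands adopt the sterically favoured tetrahedral geometry. → tetrahedral.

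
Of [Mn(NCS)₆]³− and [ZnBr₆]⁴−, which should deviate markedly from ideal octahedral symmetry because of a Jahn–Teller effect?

[Mn(NCS)₆]³−: Summing ligand charges against the −3 overall charge gives an oxidation state of +3 for manganese. Group 7 minus oxidation state 3 gives a d⁴ configuration. Isothiocyanate is a weak-field ligand for a first-row metal, so the complex is high-spin. The t₂g³e_g¹ (high-spin) configuration has an unevenly filled e_g set; the Jahn–Teller theorem predicts a tetragonal distortion (typically axial elongation) to lift the degeneracy.
[ZnBr₆]⁴−: Ligand charges: each bromide is −1. With an overall charge of −4 the zinc centre must be in the +2 oxidation state. Zinc is a group-12 element; Zn(II) is therefore d¹⁰. The d¹⁰ configuration leaves the e_g set evenly filled (or empty) — no strong Jahn–Teller driving force.

[Mn(NCS)₆]³−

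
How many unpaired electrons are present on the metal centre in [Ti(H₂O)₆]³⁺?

1 unpaired electron

Summing ligand charges against the +3 overall charge gives an oxidation state of +3 for titanium.
Group 4 minus oxidation state 3 gives a d¹ configuration.
In an octahedral field the d¹ configuration is t₂g¹e_g⁰ (only one arrangement possible), giving 1 unpaired electron.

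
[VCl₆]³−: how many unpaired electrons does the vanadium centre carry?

Each chloride is −1; balancing the −3 overall charge requires V(III).
Vanadium is a group-5 element; V(III) is therefore d².
In an octahedral field the d² configuration is t₂g²e_g⁰ (only one arrangement possible), giving 2 unpaired electrons.

2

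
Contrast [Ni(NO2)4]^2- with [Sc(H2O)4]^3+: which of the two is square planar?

[Ni(NO2)4]^2-

For [Ni(NO2)4]^2-: Each nitro (N-bound nitrite) is −1; balancing the −2 overall charge requires Ni(II). Group 10 minus oxidation state 2 gives a d⁸ configuration. Nitro (N-bound nitrite) is a strong-field ligand (high in the spectrochemical series). A 3d d⁸ ion with strong-field ligands gains enough CFSE to favour square planar over tetrahedral. → square planar.
For [Sc(H2O)4]^3+: Water is neutral; balancing the +3 overall charge requires Sc(III). Sc sits in group 3, so the d-electron count is 3 − 3 = 0. A d⁰ ion has no crystal-field stabilisation preference between square planar and tetrahedral, so four ligands adopt the sterically favoured tetrahedral geometry. → tetrahedral.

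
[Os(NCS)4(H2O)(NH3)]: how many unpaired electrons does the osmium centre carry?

2 unpaired electrons

Summing ligand charges against the 0 overall charge gives an oxidation state of +4 for osmium.
Os sits in group 8, so the d-electron count is 8 − 4 = 4.
The spin state decides the count: a 5d ion has a large Δₒ and is invariably low-spin.
An octahedral low-spin d⁴ ion is t₂g⁴e_g⁰, giving 2 unpaired electrons.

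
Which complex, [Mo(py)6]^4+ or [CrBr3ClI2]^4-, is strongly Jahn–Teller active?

[Mo(py)6]^4+: Summing ligand charges against the +4 overall charge gives an oxidation state of +4 for molybdenum. Molybdenum is a group-6 element; Mo(IV) is therefore d². The d² configuration leaves the e_g set evenly filled (or empty) — no strong Jahn–Teller driving force.
[CrBr3ClI2]^4-: Each bromide is −1; each chloride is −1; each iodide is −1; balancing the −4 overall charge requires Cr(II). Cr sits in group 6, so the d-electron count is 6 − 2 = 4. Bromide, chloride, and iodide are weak-field ligands for a first-row metal, so the complex is high-spin. The t₂g³e_g¹ (high-spin) configuration has an unevenly filled e_g set; the Jahn–Teller theorem predicts a tetragonal distortion (typically axial elongation) to lift the degeneracy.

[CrBr3ClI2]^4-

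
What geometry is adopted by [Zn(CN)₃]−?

Ligand charges: each cyanide is −1. With an overall charge of −1 the zinc centre must be in the +2 oxidation state.
Zinc is a group-12 element; Zn(II) is therefore d¹⁰.
With 3 monodentate ligands the coordination number is 3.
Three ligands around a d¹⁰ centre minimise repulsion in a trigonal-planar arrangement.

trigonal planar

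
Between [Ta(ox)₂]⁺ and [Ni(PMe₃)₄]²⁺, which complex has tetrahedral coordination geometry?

For [Ta(ox)₂]⁺: Each oxalate is −2; balancing the +1 overall charge requires Ta(V). Tantalum is a group-5 element; Ta(V) is therefore d⁰. A d⁰ ion has no crystal-field stabilisation preference between square planar and tetrahedral, so four ligands adopt the sterically favoured tetrahedral geometry. → tetrahedral.
For [Ni(PMe₃)₄]²⁺: Ligand charges: trimethylphosphine is neutral. With an overall charge of +2 the nickel centre must be in the +2 oxidation state. Ni sits in group 10, so the d-electron count is 10 − 2 = 8. Trimethylphosphine is a strong-field ligand (high in the spectrochemical series). A 3d d⁸ ion with strong-field ligands gains enough CFSE to favour square planar over tetrahedral. → square planar.

[Ta(ox)₂]⁺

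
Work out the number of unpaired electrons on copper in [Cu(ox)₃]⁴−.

1

Ligand charges: each oxalate is −2. With an overall charge of −4 the copper centre must be in the +2 oxidation state.
Cu sits in group 11, so the d-electron count is 11 − 2 = 9.
Counting donor atoms: 3×oxalate (bidentate) → 6 donors. Coordination number = 6.
In an octahedral field the d⁹ configuration is t₂g⁶e_g³ (only one arrangement possible), giving 1 unpaired electron.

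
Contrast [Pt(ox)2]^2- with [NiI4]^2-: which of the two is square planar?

[Pt(ox)2]^2-

For [Pt(ox)2]^2-: Ligand charges: each oxalate is −2. With an overall charge of −2 the platinum centre must be in the +2 oxidation state. Pt sits in group 10, so the d-electron count is 10 − 2 = 8. A 5d d⁸ ion has a large crystal-field splitting; square planar leaves the high-energy d_{x²−y²} orbital empty and maximises CFSE. → square planar.
For [NiI4]^2-: Summing ligand charges against the −2 overall charge gives an oxidation state of +2 for nickel. Nickel is a group-10 element; Ni(II) is therefore d⁸. Iodide is a weak-field ligand. With weak-field ligands the CFSE gain from square planar is small, so a 3d d⁸ ion takes the sterically preferred tetrahedral geometry. → tetrahedral.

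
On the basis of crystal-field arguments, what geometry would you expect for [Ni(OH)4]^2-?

Ligand charges: each hydroxide is −1. With an overall charge of −2 the nickel centre must be in the +2 oxidation state.
Ni sits in group 10, so the d-electron count is 10 − 2 = 8.
With 4 monodentate ligands the coordination number is 4.
Hydroxide is a weak-field ligand.
With weak-field ligands the CFSE gain from square planar is small, so a 3d d⁸ ion takes the sterically preferred tetrahedral geometry.

tetrahedral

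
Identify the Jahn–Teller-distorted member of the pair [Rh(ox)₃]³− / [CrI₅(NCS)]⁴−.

[CrI₅(NCS)]⁴−

[Rh(ox)₃]³−: Ligand charges: each oxalate is −2. With an overall charge of −3 the rhodium centre must be in the +3 oxidation state. Rhodium is a group-9 element; Rh(III) is therefore d⁶. A 4d ion has a large Δₒ and is invariably low-spin. The d⁶ configuration leaves the e_g set evenly filled (or empty) — no strong Jahn–Teller driving force.
[CrI₅(NCS)]⁴−: Ligand charges: each iodide is −1; each isothiocyanate is −1. With an overall charge of −4 the chromium centre must be in the +2 oxidation state. Chromium is a group-6 element; Cr(II) is therefore d⁴. Iodide and isothiocyanate are weak-field ligands for a first-row metal, so the complex is high-spin. The t₂g³e_g¹ (high-spin) configuration has an unevenly filled e_g set; the Jahn–Teller theorem predicts a tetragonal distortion (typically axial elongation) to lift the degeneracy.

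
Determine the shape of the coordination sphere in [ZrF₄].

tetrahedral

Ligand charges: each fluoride is −1. With an overall charge of 0 the zirconium centre must be in the +4 oxidation state.
Group 4 minus oxidation state 4 gives a d⁰ configuration.
With 4 monodentate ligands the coordination number is 4.
A d⁰ ion has no crystal-field stabilisation preference between square planar and tetrahedral, so four ligands adopt the sterically favoured tetrahedral geometry.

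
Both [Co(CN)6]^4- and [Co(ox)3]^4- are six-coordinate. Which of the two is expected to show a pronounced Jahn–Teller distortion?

[Co(CN)6]^4-

[Co(CN)6]^4-: Each cyanide is −1; balancing the −4 overall charge requires Co(II). Cobalt is a group-9 element; Co(II) is therefore d⁷. Cyanide is a strong-field ligand (high in the spectrochemical series) for a first-row metal, so the complex is low-spin. The t₂g⁶e_g¹ (low-spin) configuration has an unevenly filled e_g set; the Jahn–Teller theorem predicts a tetragonal distortion (typically axial elongation) to lift the degeneracy.
[Co(ox)3]^4-: Each oxalate is −2; balancing the −4 overall charge requires Co(II). Group 9 minus oxidation state 2 gives a d⁷ configuration. Oxalate is a weak-field ligand for a first-row metal, so the complex is high-spin. The d⁷ configuration leaves the e_g set evenly filled (or empty) — no strong Jahn–Teller driving force.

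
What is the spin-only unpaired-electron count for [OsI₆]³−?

Summing ligand charges against the −3 overall charge gives an oxidation state of +3 for osmium.
Os sits in group 8, so the d-electron count is 8 − 3 = 5.
The spin state decides the count: a 5d ion has a large Δₒ and is invariably low-spin.
An octahedral low-spin d⁵ ion is t₂g⁵e_g⁰, giving 1 unpaired electron.

1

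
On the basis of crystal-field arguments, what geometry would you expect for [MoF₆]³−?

Each fluoride is −1; balancing the −3 overall charge requires Mo(III).
Molybdenum is a group-6 element; Mo(III) is therefore d³.
With 6 monodentate ligands the coordination number is 6.
Six donors around a single metal centre give an octahedral coordination sphere.

octahedral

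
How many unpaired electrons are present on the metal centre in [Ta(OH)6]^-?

Ligand charges: each hydroxide is −1. With an overall charge of −1 the tantalum centre must be in the +5 oxidation state.
Group 5 minus oxidation state 5 gives a d⁰ configuration.
In an octahedral field the d⁰ configuration is t₂g⁰e_g⁰, giving 0 unpaired electrons.

0 unpaired electrons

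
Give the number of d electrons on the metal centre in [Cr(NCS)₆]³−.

d³

Each isothiocyanate is −1; balancing the −3 overall charge requires Cr(III).
Cr sits in group 6, so the d-electron count is 6 − 3 = 3.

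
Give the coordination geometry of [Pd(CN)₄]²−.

Summing ligand charges against the −2 overall charge gives an oxidation state of +2 for palladium.
Palladium is a group-10 element; Pd(II) is therefore d⁸.
With 4 monodentate ligands the coordination number is 4.
A 4d d⁸ ion has a large crystal-field splitting; square planar leaves the high-energy d_{x²−y²} orbital empty and maximises CFSE.

square planar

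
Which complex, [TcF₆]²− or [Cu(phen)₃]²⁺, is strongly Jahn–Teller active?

[Cu(phen)₃]²⁺

[TcF₆]²−: Ligand charges: each fluoride is −1. With an overall charge of −2 the technetium centre must be in the +4 oxidation state. Tc sits in group 7, so the d-electron count is 7 − 4 = 3. The d³ configuration leaves the e_g set evenly filled (or empty) — no strong Jahn–Teller driving force.
[Cu(phen)₃]²⁺: 1,10-phenanthroline is neutral; balancing the +2 overall charge requires Cu(II). Cu sits in group 11, so the d-electron count is 11 − 2 = 9. The t₂g⁶e_g³ configuration has an unevenly filled e_g set; the Jahn–Teller theorem predicts a tetragonal distortion (typically axial elongation) to lift the degeneracy.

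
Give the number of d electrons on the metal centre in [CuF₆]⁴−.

d9

Each fluoride is −1; balancing the −4 overall charge requires Cu(II).
Copper is a group-11 element; Cu(II) is therefore d⁹.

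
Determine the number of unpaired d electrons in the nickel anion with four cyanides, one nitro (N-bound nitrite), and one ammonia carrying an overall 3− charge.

2

Ligand charges: each cyanide is −1; each nitro (N-bound nitrite) is −1; ammonia is neutral. With an overall charge of −3 the nickel centre must be in the +2 oxidation state.
Group 10 minus oxidation state 2 gives a d⁸ configuration.
In an octahedral field the d⁸ configuration is t₂g⁶e_g² (only one arrangement possible), giving 2 unpaired electrons.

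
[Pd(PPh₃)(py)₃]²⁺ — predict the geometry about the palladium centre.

Triphenylphosphine is neutral; pyridine is neutral; balancing the +2 overall charge requires Pd(II).
Group 10 minus oxidation state 2 gives a d⁸ configuration.
With 4 monodentate ligands the coordination number is 4.
A 4d d⁸ ion has a large crystal-field splitting; square planar leaves the high-energy d_{x²−y²} orbital empty and maximises CFSE.

square planar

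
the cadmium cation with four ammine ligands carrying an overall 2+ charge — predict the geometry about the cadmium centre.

tetrahedral

Ligand charges: ammonia is neutral. With an overall charge of +2 the cadmium centre must be in the +2 oxidation state.
Group 12 minus oxidation state 2 gives a d¹⁰ configuration.
Coordination number: 4.
A d¹⁰ ion has no crystal-field stabilisation preference between square planar and tetrahedral, so four ligands adopt the sterically favoured tetrahedral geometry.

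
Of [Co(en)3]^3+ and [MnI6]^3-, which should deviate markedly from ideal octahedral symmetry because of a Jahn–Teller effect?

[MnI6]^3-

[Co(en)3]^3+: Ligand charges: ethylenediamine is neutral. With an overall charge of +3 the cobalt centre must be in the +3 oxidation state. Cobalt is a group-9 element; Co(III) is therefore d⁶. Co(III) has an exceptionally large octahedral splitting and is low-spin with essentially every ligand except fluoride. The d⁶ configuration leaves the e_g set evenly filled (or empty) — no strong Jahn–Teller driving force.
[MnI6]^3-: Ligand charges: each iodide is −1. With an overall charge of −3 the manganese centre must be in the +3 oxidation state. Manganese is a group-7 element; Mn(III) is therefore d⁴. Iodide is a weak-field ligand for a first-row metal, so the complex is high-spin. The t₂g³e_g¹ (high-spin) configuration has an unevenly filled e_g set; the Jahn–Teller theorem predicts a tetragonal distortion (typically axial elongation) to lift the degeneracy.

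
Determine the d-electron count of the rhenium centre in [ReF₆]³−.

Summing ligand charges against the −3 overall charge gives an oxidation state of +3 for rhenium.
Re sits in group 7, so the d-electron count is 7 − 3 = 4.

d⁴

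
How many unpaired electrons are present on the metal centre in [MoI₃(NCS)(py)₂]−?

Ligand charges: each iodide is −1; each isothiocyanate is −1; pyridine is neutral. With an overall charge of −1 the molybdenum centre must be in the +3 oxidation state.
Group 6 minus oxidation state 3 gives a d³ configuration.
In an octahedral field the d³ configuration is t₂g³e_g⁰ (only one arrangement possible), giving 3 unpaired electrons.

3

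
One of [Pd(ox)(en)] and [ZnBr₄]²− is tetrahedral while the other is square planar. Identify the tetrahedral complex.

[ZnBr₄]²−

For [Pd(ox)(en)]: Each oxalate is −2; ethylenediamine is neutral; balancing the 0 overall charge requires Pd(II). Group 10 minus oxidation state 2 gives a d⁸ configuration. A 4d d⁸ ion has a large crystal-field splitting; square planar leaves the high-energy d_{x²−y²} orbital empty and maximises CFSE. → square planar.
For [ZnBr₄]²−: Ligand charges: each bromide is −1. With an overall charge of −2 the zinc centre must be in the +2 oxidation state. Group 12 minus oxidation state 2 gives a d¹⁰ configuration. A d¹⁰ ion has no crystal-field stabilisation preference between square planar and tetrahedral, so four ligands adopt the sterically favoured tetrahedral geometry. → tetrahedral.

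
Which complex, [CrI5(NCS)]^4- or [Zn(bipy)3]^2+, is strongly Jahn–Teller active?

[CrI5(NCS)]^4-

[CrI5(NCS)]^4-: Summing ligand charges against the −4 overall charge gives an oxidation state of +2 for chromium. Group 6 minus oxidation state 2 gives a d⁴ configuration. Iodide and isothiocyanate are weak-field ligands for a first-row metal, so the complex is high-spin. The t₂g³e_g¹ (high-spin) configuration has an unevenly filled e_g set; the Jahn–Teller theorem predicts a tetragonal distortion (typically axial elongation) to lift the degeneracy.
[Zn(bipy)3]^2+: 2,2′-bipyridine is neutral; balancing the +2 overall charge requires Zn(II). Zinc is a group-12 element; Zn(II) is therefore d¹⁰. The d¹⁰ configuration leaves the e_g set evenly filled (or empty) — no strong Jahn–Teller driving force.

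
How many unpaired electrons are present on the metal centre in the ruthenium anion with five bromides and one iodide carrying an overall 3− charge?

Ligand charges: each bromide is −1; each iodide is −1. With an overall charge of −3 the ruthenium centre must be in the +3 oxidation state.
Ru sits in group 8, so the d-electron count is 8 − 3 = 5.
The spin state decides the count: a 4d ion has a large Δₒ and is invariably low-spin.
An octahedral low-spin d⁵ ion is t₂g⁵e_g⁰, giving 1 unpaired electron.

1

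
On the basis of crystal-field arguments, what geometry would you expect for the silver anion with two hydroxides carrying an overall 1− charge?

Summing ligand charges against the −1 overall charge gives an oxidation state of +1 for silver.
Silver is a group-11 element; Ag(I) is therefore d¹⁰.
Coordination number: 2.
A d¹⁰ ion with only two ligands adopts a linear arrangement (sp hybridisation; no CFSE preference).

linear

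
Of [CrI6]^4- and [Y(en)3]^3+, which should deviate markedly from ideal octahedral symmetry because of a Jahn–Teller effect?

[CrI6]^4-

[CrI6]^4-: Ligand charges: each iodide is −1. With an overall charge of −4 the chromium centre must be in the +2 oxidation state. Chromium is a group-6 element; Cr(II) is therefore d⁴. Iodide is a weak-field ligand for a first-row metal, so the complex is high-spin. The t₂g³e_g¹ (high-spin) configuration has an unevenly filled e_g set; the Jahn–Teller theorem predicts a tetragonal distortion (typically axial elongation) to lift the degeneracy.
[Y(en)3]^3+: Summing ligand charges against the +3 overall charge gives an oxidation state of +3 for yttrium. Group 3 minus oxidation state 3 gives a d⁰ configuration. The d⁰ configuration leaves the e_g set evenly filled (or empty) — no strong Jahn–Teller driving force.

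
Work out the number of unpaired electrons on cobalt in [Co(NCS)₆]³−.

0

Summing ligand charges against the −3 overall charge gives an oxidation state of +3 for cobalt.
Group 9 minus oxidation state 3 gives a d⁶ configuration.
The spin state decides the count: Co(III) has an exceptionally large octahedral splitting and is low-spin with essentially every ligand except fluoride.
An octahedral low-spin d⁶ ion is t₂g⁶e_g⁰, giving 0 unpaired electrons.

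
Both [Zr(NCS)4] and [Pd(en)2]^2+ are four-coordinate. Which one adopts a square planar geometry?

[Pd(en)2]^2+

For [Zr(NCS)4]: Ligand charges: each isothiocyanate is −1. With an overall charge of 0 the zirconium centre must be in the +4 oxidation state. Group 4 minus oxidation state 4 gives a d⁰ configuration. A d⁰ ion has no crystal-field stabilisation preference between square planar and tetrahedral, so four ligands adopt the sterically favoured tetrahedral geometry. → tetrahedral.
For [Pd(en)2]^2+: Summing ligand charges against the +2 overall charge gives an oxidation state of +2 for palladium. Pd sits in group 10, so the d-electron count is 10 − 2 = 8. A 4d d⁸ ion has a large crystal-field splitting; square planar leaves the high-energy d_{x²−y²} orbital empty and maximises CFSE. → square planar.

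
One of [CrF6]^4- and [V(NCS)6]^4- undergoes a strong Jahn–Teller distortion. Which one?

[CrF6]^4-

[CrF6]^4-: Summing ligand charges against the −4 overall charge gives an oxidation state of +2 for chromium. Chromium is a group-6 element; Cr(II) is therefore d⁴. Fluoride is a weak-field ligand for a first-row metal, so the complex is high-spin. The t₂g³e_g¹ (high-spin) configuration has an unevenly filled e_g set; the Jahn–Teller theorem predicts a tetragonal distortion (typically axial elongation) to lift the degeneracy.
[V(NCS)6]^4-: Each isothiocyanate is −1; balancing the −4 overall charge requires V(II). Vanadium is a group-5 element; V(II) is therefore d³. The d³ configuration leaves the e_g set evenly filled (or empty) — no strong Jahn–Teller driving force.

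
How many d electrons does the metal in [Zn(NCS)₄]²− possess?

Summing ligand charges against the −2 overall charge gives an oxidation state of +2 for zinc.
Zn sits in group 12, so the d-electron count is 12 − 2 = 10.

d¹⁰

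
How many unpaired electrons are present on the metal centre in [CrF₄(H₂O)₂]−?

Each fluoride is −1; water is neutral; balancing the −1 overall charge requires Cr(III).
Cr sits in group 6, so the d-electron count is 6 − 3 = 3.
In an octahedral field the d³ configuration is t₂g³e_g⁰ (only one arrangement possible), giving 3 unpaired electrons.

3 unpaired electrons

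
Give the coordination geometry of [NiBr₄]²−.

tetrahedral

Summing ligand charges against the −2 overall charge gives an oxidation state of +2 for nickel.
Group 10 minus oxidation state 2 gives a d⁸ configuration.
With 4 monodentate ligands the coordination number is 4.
Bromide is a weak-field ligand.
With weak-field ligands the CFSE gain from square planar is small, so a 3d d⁸ ion takes the sterically preferred tetrahedral geometry.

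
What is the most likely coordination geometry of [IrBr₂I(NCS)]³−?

square planar

Summing ligand charges against the −3 overall charge gives an oxidation state of +1 for iridium.
Group 9 minus oxidation state 1 gives a d⁸ configuration.
Coordination number: 4.
A 5d d⁸ ion has a large crystal-field splitting; square planar leaves the high-energy d_{x²−y²} orbital empty and maximises CFSE.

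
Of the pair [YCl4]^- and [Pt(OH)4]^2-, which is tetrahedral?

For [YCl4]^-: Ligand charges: each chloride is −1. With an overall charge of −1 the yttrium centre must be in the +3 oxidation state. Y sits in group 3, so the d-electron count is 3 − 3 = 0. A d⁰ ion has no crystal-field stabilisation preference between square planar and tetrahedral, so four ligands adopt the sterically favoured tetrahedral geometry. → tetrahedral.
For [Pt(OH)4]^2-: Ligand charges: each hydroxide is −1. With an overall charge of −2 the platinum centre must be in the +2 oxidation state. Group 10 minus oxidation state 2 gives a d⁸ configuration. A 5d d⁸ ion has a large crystal-field splitting; square planar leaves the high-energy d_{x²−y²} orbital empty and maximises CFSE. → square planar.

[YCl4]^-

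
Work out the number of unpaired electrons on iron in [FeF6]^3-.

5 unpaired electrons

Ligand charges: each fluoride is −1. With an overall charge of −3 the iron centre must be in the +3 oxidation state.
Iron is a group-8 element; Fe(III) is therefore d⁵.
The spin state decides the count: Fluoride is a weak-field ligand for a first-row metal, so the complex is high-spin.
An octahedral high-spin d⁵ ion is t₂g³e_g², giving 5 unpaired electrons.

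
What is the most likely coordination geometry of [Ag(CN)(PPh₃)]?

Summing ligand charges against the 0 overall charge gives an oxidation state of +1 for silver.
Silver is a group-11 element; Ag(I) is therefore d¹⁰.
With 2 monodentate ligands the coordination number is 2.
A d¹⁰ ion with only two ligands adopts a linear arrangement (sp hybridisation; no CFSE preference).

linear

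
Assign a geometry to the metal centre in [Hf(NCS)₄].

Ligand charges: each isothiocyanate is −1. With an overall charge of 0 the hafnium centre must be in the +4 oxidation state.
Hafnium is a group-4 element; Hf(IV) is therefore d⁰.
With 4 monodentate ligands the coordination number is 4.
A d⁰ ion has no crystal-field stabilisation preference between square planar and tetrahedral, so four ligands adopt the sterically favoured tetrahedral geometry.

tetrahedral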